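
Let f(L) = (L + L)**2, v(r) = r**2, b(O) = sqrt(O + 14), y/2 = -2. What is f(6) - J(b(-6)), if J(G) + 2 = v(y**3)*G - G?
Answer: 146 - 8190*sqrt(2) ≈ -11436.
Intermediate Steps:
y = -4 (y = 2*(-2) = -4)
b(O) = sqrt(14 + O)
f(L) = 4*L**2 (f(L) = (2*L)**2 = 4*L**2)
J(G) = -2 + 4095*G (J(G) = -2 + (((-4)**3)**2*G - G) = -2 + ((-64)**2*G - G) = -2 + (4096*G - G) = -2 + 4095*G)
f(6) - J(b(-6)) = 4*6**2 - (-2 + 4095*sqrt(14 - 6)) = 4*36 - (-2 + 4095*sqrt(8)) = 144 - (-2 + 4095*(2*sqrt(2))) = 144 - (-2 + 8190*sqrt(2)) = 144 + (2 - 8190*sqrt(2)) = 146 - 8190*sqrt(2)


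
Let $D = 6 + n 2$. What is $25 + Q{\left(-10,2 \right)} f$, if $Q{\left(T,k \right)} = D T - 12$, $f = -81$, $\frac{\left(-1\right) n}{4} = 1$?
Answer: $-623$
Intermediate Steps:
$n = -4$ ($n = \left(-4\right) 1 = -4$)
$D = -2$ ($D = 6 - 8 = -2$)
$Q{\left(T,k \right)} = -12 - 2 T$ ($Q{\left(T,k \right)} = - 2 T - 12 = -12 - 2 T$)
$25 + Q{\left(-10,2 \right)} f = 25 + \left(-12 - -20\right) \left(-81\right) = 25 + \left(-12 + 20\right) \left(-81\right) = 25 + 8 \left(-81\right) = 25 - 648 = -623$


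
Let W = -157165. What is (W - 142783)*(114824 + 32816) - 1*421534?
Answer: -44284744254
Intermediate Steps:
(W - 142783)*(114824 + 32816) - 1*421534 = (-157165 - 142783)*(114824 + 32816) - 1*421534 = -299948*147640 - 421534 = -44284322720 - 421534 = -44284744254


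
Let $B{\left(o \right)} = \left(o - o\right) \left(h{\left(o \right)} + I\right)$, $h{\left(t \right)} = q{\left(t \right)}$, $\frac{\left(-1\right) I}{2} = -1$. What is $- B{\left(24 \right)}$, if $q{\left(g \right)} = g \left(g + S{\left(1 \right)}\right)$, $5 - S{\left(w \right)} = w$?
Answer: $0$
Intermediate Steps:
$S{\left(w \right)} = 5 - w$
$I = 2$ ($I = \left(-2\right) \left(-1\right) = 2$)
$q{\left(g \right)} = g \left(4 + g\right)$ ($q{\left(g \right)} = g \left(g + \left(5 - 1\right)\right) = g \left(g + 4\right) = g \left(4 + g\right)$)
$h{\left(t \right)} = t \left(4 + t\right)$
$B{\left(o \right)} = 0$ ($B{\left(o \right)} = \left(o - o\right) \left(o \left(4 + o\right) + 2\right) = 0 \left(2 + o \left(4 + o\right)\right) = 0$)
$- B{\left(24 \right)} = \left(-1\right) 0 = 0$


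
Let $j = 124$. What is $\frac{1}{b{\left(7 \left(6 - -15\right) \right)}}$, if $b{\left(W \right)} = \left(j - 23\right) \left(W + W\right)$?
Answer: $\frac{1}{29694} \approx 3.3677 \cdot 10^{-5}$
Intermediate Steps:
$b{\left(W \right)} = 202 W$ ($b{\left(W \right)} = \left(124 - 23\right) \left(W + W\right) = 101 \cdot 2 W = 202 W$)
$\frac{1}{b{\left(7 \left(6 - -15\right) \right)}} = \frac{1}{202 \cdot 7 \left(6 - -15\right)} = \frac{1}{202 \cdot 7 \left(6 + 15\right)} = \frac{1}{202 \cdot 7 \cdot 21} = \frac{1}{202 \cdot 147} = \frac{1}{29694}$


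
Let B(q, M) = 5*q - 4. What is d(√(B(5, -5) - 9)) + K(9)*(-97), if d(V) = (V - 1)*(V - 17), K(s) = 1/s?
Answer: 164/9 - 36*√3 ≈ -44.132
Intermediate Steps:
B(q, M) = -4 + 5*q
d(V) = (-1 + V)*(-17 + V)
d(√(B(5, -5) - 9)) + K(9)*(-97) = (17 + (√((-4 + 5*5) - 9))² - 18*√((-4 + 5*5) - 9)) - 97/9 = (17 + (√((-4 + 25) - 9))² - 18*√((-4 + 25) - 9)) + (⅑)*(-97) = (17 + (√(21 - 9))² - 18*√(21 - 9)) - 97/9 = (17 + (√12)² - 36*√3) - 97/9 = (17 + (2*√3)² - 36*√3) - 97/9 = (17 + 12 - 36*√3) - 97/9 = (29 - 36*√3) - 97/9 = 164/9 - 36*√3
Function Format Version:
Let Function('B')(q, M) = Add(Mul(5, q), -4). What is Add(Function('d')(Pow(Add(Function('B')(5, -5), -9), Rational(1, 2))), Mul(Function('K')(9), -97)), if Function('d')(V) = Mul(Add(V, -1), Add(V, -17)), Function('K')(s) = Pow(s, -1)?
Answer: Add(Rational(164, 9), Mul(-36, Pow(3, Rational(1, 2)))) ≈ -44.132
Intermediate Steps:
Function('B')(q, M) = Add(-4, Mul(5, q))
Function('d')(V) = Mul(Add(-1, V), Add(-17, V))
Add(Function('d')(Pow(Add(Function('B')(5, -5), -9), Rational(1, 2))), Mul(Function('K')(9), -97)) = Add(Add(17, Pow(Pow(Add(Add(-4, Mul(5, 5)), -9), Rational(1, 2)), 2), Mul(-18, Pow(Add(Add(-4, Mul(5, 5)), -9), Rational(1, 2)))), Mul(Pow(9, -1), -97)) = Add(Add(17, Pow(Pow(Add(Add(-4, 25), -9), Rational(1, 2)), 2), Mul(-18, Pow(Add(Add(-4, 25), -9), Rational(1, 2)))), Mul(Rational(1, 9), -97)) = Add(Add(17, Pow(Pow(Add(21, -9), Rational(1, 2)), 2), Mul(-18, Pow(Add(21, -9), Rational(1, 2)))), Rational(-97, 9)) = Add(Add(17, Pow(Pow(12, Rational(1, 2)), 2), Mul(-18, Pow(12, Rational(1, 2)))), Rational(-97, 9)) = Add(Add(17, Pow(Mul(2, Pow(3, Rational(1, 2))), 2), Mul(-18, Mul(2, Pow(3, Rational(1, 2))))), Rational(-97, 9)) = Add(Add(17, 12, Mul(-36, Pow(3, Rational(1, 2)))), Rational(-97, 9)) = Add(Add(29, Mul(-36, Pow(3, Rational(1, 2)))), Rational(-97, 9)) = Add(Rational(164, 9), Mul(-36, Pow(3, Rational(1, 2))))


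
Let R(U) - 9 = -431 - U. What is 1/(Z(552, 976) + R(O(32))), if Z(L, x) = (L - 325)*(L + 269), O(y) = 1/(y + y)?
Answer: 64/11900479 ≈ 5.3779e-6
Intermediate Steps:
O(y) = 1/(2*y)
Z(L, x) = (-325 + L)*(269 + L)
R(U) = -422 - U (R(U) = 9 + (-431 - U) = -422 - U)
1/(Z(552, 976) + R(O(32))) = 1/((-87425 + 552² - 56*552) + (-422 - 1/(2*32))) = 1/((-87425 + 304704 - 30912) + (-422 - 1/(2*32))) = 1/(186367 + (-422 - 1*1/64)) = 1/(186367 + (-422 - 1/64)) = 1/(186367 - 27009/64) = 1/(11900479/64) = 64/11900479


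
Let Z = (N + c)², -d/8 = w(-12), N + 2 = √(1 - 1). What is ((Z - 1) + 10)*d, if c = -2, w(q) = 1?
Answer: -200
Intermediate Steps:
N = -2 (N = -2 + √(1 - 1) = -2 + √0 = -2 + 0 = -2)
d = -8 (d = -8*1 = -8)
Z = 16 (Z = (-2 - 2)² = (-4)² = 16)
((Z - 1) + 10)*d = ((16 - 1) + 10)*(-8) = (15 + 10)*(-8) = 25*(-8) = -200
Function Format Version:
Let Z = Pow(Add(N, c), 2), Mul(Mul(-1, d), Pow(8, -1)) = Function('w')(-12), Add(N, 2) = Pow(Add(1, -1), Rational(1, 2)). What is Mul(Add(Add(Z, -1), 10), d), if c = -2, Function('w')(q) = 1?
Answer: -200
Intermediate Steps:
N = -2 (N = Add(-2, Pow(Add(1, -1), Rational(1, 2))) = Add(-2, Pow(0, Rational(1, 2))) = Add(-2, 0) = -2)
d = -8 (d = Mul(-8, 1) = -8)
Z = 16 (Z = Pow(Add(-2, -2), 2) = Pow(-4, 2) = 16)
Mul(Add(Add(Z, -1), 10), d) = Mul(Add(Add(16, -1), 10), -8) = Mul(Add(15, 10), -8) = Mul(25, -8) = -200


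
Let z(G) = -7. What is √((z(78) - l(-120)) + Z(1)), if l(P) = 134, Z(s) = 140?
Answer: I ≈ 1.0*I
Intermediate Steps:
√((z(78) - l(-120)) + Z(1)) = √((-7 - 1*134) + 140) = √((-7 - 134) + 140) = √(-141 + 140) = √(-1) = I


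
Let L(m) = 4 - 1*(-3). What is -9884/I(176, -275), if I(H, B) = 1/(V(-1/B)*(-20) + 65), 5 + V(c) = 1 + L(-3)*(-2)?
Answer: -4200700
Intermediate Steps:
L(m) = 7 (L(m) = 4 + 3 = 7)
V(c) = -18 (V(c) = -5 + (1 + 7*(-2)) = -5 + (1 - 14) = -5 - 13 = -18)
I(H, B) = 1/425 (I(H, B) = 1/(-18*(-20) + 65) = 1/(360 + 65) = 1/425)
-9884/I(176, -275) = -9884/1/425 = -9884*425 = -4200700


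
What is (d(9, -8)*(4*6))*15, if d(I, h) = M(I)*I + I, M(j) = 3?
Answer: 12960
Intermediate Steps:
d(I, h) = 4*I (d(I, h) = 3*I + I = 4*I)
(d(9, -8)*(4*6))*15 = ((4*9)*(4*6))*15 = (36*24)*15 = 864*15 = 12960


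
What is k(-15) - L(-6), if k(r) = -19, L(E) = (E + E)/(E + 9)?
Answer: -15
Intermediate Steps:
L(E) = 2*E/(9 + E) (L(E) = (2*E)/(9 + E) = 2*E/(9 + E))
k(-15) - L(-6) = -19 - 2*(-6)/(9 - 6) = -19 - 2*(-6)/3 = -19 - 1*(-4) = -19 + 4 = -15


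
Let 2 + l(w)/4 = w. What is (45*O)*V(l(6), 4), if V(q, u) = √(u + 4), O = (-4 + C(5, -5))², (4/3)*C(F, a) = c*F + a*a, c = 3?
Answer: 60840*√2 ≈ 86041.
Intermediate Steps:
C(F, a) = 3*a²/4 + 9*F/4 (C(F, a) = 3*(3*F + a*a)/4 = 3*(3*F + a²)/4 = 3*(a² + 3*F)/4 = 3*a²/4 + 9*F/4)
l(w) = -8 + 4*w
O = 676 (O = (-4 + ((¾)*(-5)² + (9/4)*5))² = (-4 + ((¾)*25 + 45/4))² = (-4 + (75/4 + 45/4))² = (-4 + 30)² = 26² = 676)
V(q, u) = √(4 + u)
(45*O)*V(l(6), 4) = (45*676)*√(4 + 4) = 30420*√8 = 30420*(2*√2) = 60840*√2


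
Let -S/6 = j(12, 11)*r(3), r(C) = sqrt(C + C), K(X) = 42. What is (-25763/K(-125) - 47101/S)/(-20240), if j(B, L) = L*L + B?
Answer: 25763/850080 - 2479*sqrt(6)/5100480 ≈ 0.029116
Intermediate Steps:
j(B, L) = B + L**2 (j(B, L) = L**2 + B = B + L**2)
r(C) = sqrt(2)*sqrt(C) (r(C) = sqrt(2*C) = sqrt(2)*sqrt(C))
S = -798*sqrt(6) (S = -6*(12 + 11**2)*sqrt(2)*sqrt(3) = -6*(12 + 121)*sqrt(6) = -798*sqrt(6) ≈ -1954.7)
(-25763/K(-125) - 47101/S)/(-20240) = (-25763/42 - 47101*(-sqrt(6)/4788))/(-20240) = (-25763*1/42 - (-2479)*sqrt(6)/252)*(-1/20240) = (-25763/42 + 2479*sqrt(6)/252)*(-1/20240) = 25763/850080 - 2479*sqrt(6)/5100480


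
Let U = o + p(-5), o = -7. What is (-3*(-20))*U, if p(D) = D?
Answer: -720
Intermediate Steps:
U = -12 (U = -7 - 5 = -12)
(-3*(-20))*U = -3*(-20)*(-12) = 60*(-12) = -720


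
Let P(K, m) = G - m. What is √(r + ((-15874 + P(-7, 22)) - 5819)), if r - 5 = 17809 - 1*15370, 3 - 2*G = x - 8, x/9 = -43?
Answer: 8*I*√298 ≈ 138.1*I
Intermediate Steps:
x = -387 (x = 9*(-43) = -387)
G = 199 (G = 3/2 - (-387 - 8)/2 = 3/2 - ½*(-395) = 3/2 + 395/2 = 199)
P(K, m) = 199 - m
r = 2444 (r = 5 + (17809 - 1*15370) = 5 + (17809 - 15370) = 5 + 2439 = 2444)
√(r + ((-15874 + P(-7, 22)) - 5819)) = √(2444 + ((-15874 + (199 - 1*22)) - 5819)) = √(2444 + ((-15874 + (199 - 22)) - 5819)) = √(2444 + ((-15874 + 177) - 5819)) = √(2444 + (-15697 - 5819)) = √(2444 - 21516) = √(-19072) = 8*I*√298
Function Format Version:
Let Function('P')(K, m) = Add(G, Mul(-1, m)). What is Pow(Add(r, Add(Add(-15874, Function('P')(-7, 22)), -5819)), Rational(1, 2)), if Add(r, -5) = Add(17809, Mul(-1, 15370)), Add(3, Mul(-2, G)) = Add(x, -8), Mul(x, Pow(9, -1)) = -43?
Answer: Mul(8, I, Pow(298, Rational(1, 2))) ≈ Mul(138.10, I)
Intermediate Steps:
x = -387 (x = Mul(9, -43) = -387)
G = 199 (G = Add(Rational(3, 2), Mul(Rational(-1, 2), Add(-387, -8))) = Add(Rational(3, 2), Mul(Rational(-1, 2), -395)) = Add(Rational(3, 2), Rational(395, 2)) = 199)
Function('P')(K, m) = Add(199, Mul(-1, m))
r = 2444 (r = Add(5, Add(17809, Mul(-1, 15370))) = Add(5, Add(17809, -15370)) = Add(5, 2439) = 2444)
Pow(Add(r, Add(Add(-15874, Function('P')(-7, 22)), -5819)), Rational(1, 2)) = Pow(Add(2444, Add(Add(-15874, Add(199, Mul(-1, 22))), -5819)), Rational(1, 2)) = Pow(Add(2444, Add(Add(-15874, Add(199, -22)), -5819)), Rational(1, 2)) = Pow(Add(2444, Add(Add(-15874, 177), -5819)), Rational(1, 2)) = Pow(Add(2444, Add(-15697, -5819)), Rational(1, 2)) = Pow(Add(2444, -21516), Rational(1, 2)) = Pow(-19072, Rational(1, 2)) = Mul(8, I, Pow(298, Rational(1, 2)))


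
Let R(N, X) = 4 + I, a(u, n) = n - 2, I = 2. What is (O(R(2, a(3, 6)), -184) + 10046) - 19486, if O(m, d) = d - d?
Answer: -9440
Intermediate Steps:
a(u, n) = -2 + n
R(N, X) = 6 (R(N, X) = 4 + 2 = 6)
O(m, d) = 0
(O(R(2, a(3, 6)), -184) + 10046) - 19486 = (0 + 10046) - 19486 = 10046 - 19486 = -9440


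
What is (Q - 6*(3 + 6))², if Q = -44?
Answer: 9604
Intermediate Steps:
(Q - 6*(3 + 6))² = (-44 - 6*(3 + 6))² = (-44 - 6*9)² = (-44 - 54)² = (-98)² = 9604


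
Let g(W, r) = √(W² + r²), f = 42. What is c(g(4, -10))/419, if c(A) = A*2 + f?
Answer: 42/419 + 4*√29/419 ≈ 0.15165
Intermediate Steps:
c(A) = 42 + 2*A (c(A) = A*2 + 42 = 2*A + 42 = 42 + 2*A)
c(g(4, -10))/419 = (42 + 2*√(4² + (-10)²))/419 = (42 + 2*√(16 + 100))*(1/419) = (42 + 2*√116)*(1/419) = (42 + 2*(2*√29))*(1/419) = (42 + 4*√29)*(1/419) = 42/419 + 4*√29/419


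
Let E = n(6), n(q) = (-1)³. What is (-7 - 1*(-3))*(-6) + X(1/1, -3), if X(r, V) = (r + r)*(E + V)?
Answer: 16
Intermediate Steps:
n(q) = -1
E = -1
X(r, V) = 2*r*(-1 + V) (X(r, V) = (r + r)*(-1 + V) = (2*r)*(-1 + V) = 2*r*(-1 + V))
(-7 - 1*(-3))*(-6) + X(1/1, -3) = (-7 - 1*(-3))*(-6) + 2*(-1 - 3)/1 = (-7 + 3)*(-6) + 2*1*(-4) = -4*(-6) - 8 = 24 - 8 = 16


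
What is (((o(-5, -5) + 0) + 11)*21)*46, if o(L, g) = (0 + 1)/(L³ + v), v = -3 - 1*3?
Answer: 1391040/131 ≈ 10619.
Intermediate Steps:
v = -6 (v = -3 - 3 = -6)
o(L, g) = 1/(-6 + L³) (o(L, g) = (0 + 1)/(L³ - 6) = 1/(-6 + L³))
(((o(-5, -5) + 0) + 11)*21)*46 = (((1/(-6 + (-5)³) + 0) + 11)*21)*46 = (((1/(-6 - 125) + 0) + 11)*21)*46 = (((1/(-131) + 0) + 11)*21)*46 = (((-1/131 + 0) + 11)*21)*46 = ((-1/131 + 11)*21)*46 = ((1440/131)*21)*46 = (30240/131)*46 = 1391040/131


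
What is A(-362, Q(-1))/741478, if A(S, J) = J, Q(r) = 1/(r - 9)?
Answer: -1/7414780 ≈ -1.3487e-7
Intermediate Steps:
Q(r) = 1/(-9 + r)
A(-362, Q(-1))/741478 = 1/(-9 - 1*741478) = (1/741478)/(-10) = -1/10*1/741478 = -1/7414780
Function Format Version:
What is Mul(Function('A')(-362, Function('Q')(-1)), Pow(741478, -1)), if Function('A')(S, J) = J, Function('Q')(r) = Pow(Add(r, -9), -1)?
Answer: Rational(-1, 7414780) ≈ -1.3487e-7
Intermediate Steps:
Function('Q')(r) = Pow(Add(-9, r), -1)
Mul(Function('A')(-362, Function('Q')(-1)), Pow(741478, -1)) = Mul(Pow(Add(-9, -1), -1), Pow(741478, -1)) = Mul(Pow(-10, -1), Rational(1, 741478)) = Mul(Rational(-1, 10), Rational(1, 741478)) = Rational(-1, 7414780)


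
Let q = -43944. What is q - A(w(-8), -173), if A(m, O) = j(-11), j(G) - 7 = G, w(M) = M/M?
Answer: -43940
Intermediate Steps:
w(M) = 1
j(G) = 7 + G
A(m, O) = -4 (A(m, O) = 7 - 11 = -4)
q - A(w(-8), -173) = -43944 - 1*(-4) = -43944 + 4 = -43940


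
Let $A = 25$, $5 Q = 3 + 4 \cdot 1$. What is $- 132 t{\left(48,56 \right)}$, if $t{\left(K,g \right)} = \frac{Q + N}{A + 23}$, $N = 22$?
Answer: $- \frac{1287}{20} \approx -64.35$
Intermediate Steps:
$Q = \frac{7}{5}$ ($Q = \frac{3 + 4 \cdot 1}{5} = \frac{3 + 4}{5} = \frac{1}{5} \cdot 7 = \frac{7}{5} \approx 1.4$)
$t{\left(K,g \right)} = \frac{39}{80}$ ($t{\left(K,g \right)} = \frac{\frac{7}{5} + 22}{25 + 23} = \frac{117}{5 \cdot 48} = \frac{117}{5} \cdot \frac{1}{48} = \frac{39}{80}$)
$- 132 t{\left(48,56 \right)} = \left(-132\right) \frac{39}{80} = - \frac{1287}{20}$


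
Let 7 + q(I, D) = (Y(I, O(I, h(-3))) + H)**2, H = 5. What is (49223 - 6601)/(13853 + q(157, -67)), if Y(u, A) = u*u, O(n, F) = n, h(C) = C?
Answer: 21311/303916781 ≈ 7.0121e-5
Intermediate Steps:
Y(u, A) = u**2
q(I, D) = -7 + (5 + I**2)**2 (q(I, D) = -7 + (I**2 + 5)**2 = -7 + (5 + I**2)**2)
(49223 - 6601)/(13853 + q(157, -67)) = (49223 - 6601)/(13853 + (-7 + (5 + 157**2)**2)) = 42622/(13853 + (-7 + (5 + 24649)**2)) = 42622/(13853 + (-7 + 24654**2)) = 42622/(13853 + (-7 + 607819716)) = 42622/(13853 + 607819709) = 42622/607833562 = 42622*(1/607833562) = 21311/303916781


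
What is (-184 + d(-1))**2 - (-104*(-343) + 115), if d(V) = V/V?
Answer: -2298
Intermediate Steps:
d(V) = 1
(-184 + d(-1))**2 - (-104*(-343) + 115) = (-184 + 1)**2 - (-104*(-343) + 115) = (-183)**2 - (35672 + 115) = 33489 - 1*35787 = 33489 - 35787 = -2298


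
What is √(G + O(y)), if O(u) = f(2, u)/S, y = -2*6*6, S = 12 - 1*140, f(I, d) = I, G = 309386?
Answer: √19800703/8 ≈ 556.22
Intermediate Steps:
S = -128 (S = 12 - 140 = -128)
y = -72 (y = -12*6 = -72)
O(u) = -1/64 (O(u) = 2/(-128) = 2*(-1/128) = -1/64)
√(G + O(y)) = √(309386 - 1/64) = √(19800703/64) = √19800703/8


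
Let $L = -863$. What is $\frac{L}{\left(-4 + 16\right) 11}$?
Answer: $- \frac{863}{132} \approx -6.5379$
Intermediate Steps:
$\frac{L}{\left(-4 + 16\right) 11} = - \frac{863}{\left(-4 + 16\right) 11} = - \frac{863}{12 \cdot 11} = - \frac{863}{132}$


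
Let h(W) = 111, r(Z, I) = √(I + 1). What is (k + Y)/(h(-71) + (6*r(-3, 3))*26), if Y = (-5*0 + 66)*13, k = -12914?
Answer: -12056/423 ≈ -28.501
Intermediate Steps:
r(Z, I) = √(1 + I)
Y = 858 (Y = (0 + 66)*13 = 66*13 = 858)
(k + Y)/(h(-71) + (6*r(-3, 3))*26) = (-12914 + 858)/(111 + (6*√(1 + 3))*26) = -12056/(111 + (6*√4)*26) = -12056/(111 + (6*2)*26) = -12056/(111 + 12*26) = -12056/(111 + 312) = -12056/423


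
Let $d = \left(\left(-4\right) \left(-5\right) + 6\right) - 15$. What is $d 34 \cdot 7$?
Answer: $2618$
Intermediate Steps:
$d = 11$ ($d = \left(20 + 6\right) - 15 = 26 - 15 = 11$)
$d 34 \cdot 7 = 11 \cdot 34 \cdot 7 = 374 \cdot 7 = 2618$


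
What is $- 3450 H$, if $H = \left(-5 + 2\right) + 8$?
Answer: $-17250$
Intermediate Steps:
$H = 5$ ($H = -3 + 8 = 5$)
$- 3450 H = \left(-3450\right) 5 = -17250$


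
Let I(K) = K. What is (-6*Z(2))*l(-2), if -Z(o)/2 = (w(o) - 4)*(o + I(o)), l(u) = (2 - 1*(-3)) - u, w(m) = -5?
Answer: -3024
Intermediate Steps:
l(u) = 5 - u (l(u) = (2 + 3) - u = 5 - u)
Z(o) = 36*o (Z(o) = -2*(-5 - 4)*(o + o) = -(-18)*2*o = -(-36)*o = 36*o)
(-6*Z(2))*l(-2) = (-216*2)*(5 - 1*(-2)) = (-6*72)*(5 + 2) = -432*7 = -3024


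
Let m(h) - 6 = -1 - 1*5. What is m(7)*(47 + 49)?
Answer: 0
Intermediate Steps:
m(h) = 0 (m(h) = 6 + (-1 - 1*5) = 6 + (-1 - 5) = 6 - 6 = 0)
m(7)*(47 + 49) = 0*(47 + 49) = 0*96 = 0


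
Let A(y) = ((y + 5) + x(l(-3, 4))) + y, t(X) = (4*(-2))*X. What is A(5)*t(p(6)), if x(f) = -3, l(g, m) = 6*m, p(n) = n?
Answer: -576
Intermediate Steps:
t(X) = -8*X
A(y) = 2 + 2*y (A(y) = ((y + 5) - 3) + y = ((5 + y) - 3) + y = (2 + y) + y = 2 + 2*y)
A(5)*t(p(6)) = (2 + 2*5)*(-8*6) = (2 + 10)*(-48) = 12*(-48) = -576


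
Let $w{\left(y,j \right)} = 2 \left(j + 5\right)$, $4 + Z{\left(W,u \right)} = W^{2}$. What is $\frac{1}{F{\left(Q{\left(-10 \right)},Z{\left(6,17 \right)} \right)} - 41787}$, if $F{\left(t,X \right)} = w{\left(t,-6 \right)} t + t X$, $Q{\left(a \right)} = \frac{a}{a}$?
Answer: $- \frac{1}{41757} \approx -2.3948 \cdot 10^{-5}$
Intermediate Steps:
$Z{\left(W,u \right)} = -4 + W^{2}$
$Q{\left(a \right)} = 1$
$w{\left(y,j \right)} = 10 + 2 j$ ($w{\left(y,j \right)} = 2 \left(5 + j\right) = 10 + 2 j$)
$F{\left(t,X \right)} = - 2 t + X t$ ($F{\left(t,X \right)} = \left(10 + 2 \left(-6\right)\right) t + t X = \left(10 - 12\right) t + X t = - 2 t + X t$)
$\frac{1}{F{\left(Q{\left(-10 \right)},Z{\left(6,17 \right)} \right)} - 41787} = \frac{1}{1 \left(-2 - \left(4 - 6^{2}\right)\right) - 41787} = \frac{1}{1 \left(-2 + \left(-4 + 36\right)\right) - 41787} = \frac{1}{1 \left(-2 + 32\right) - 41787} = \frac{1}{1 \cdot 30 - 41787} = \frac{1}{30 - 41787} = \frac{1}{-41757} = - \frac{1}{41757}$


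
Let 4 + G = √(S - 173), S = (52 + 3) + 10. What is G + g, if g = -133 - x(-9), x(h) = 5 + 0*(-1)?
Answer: -142 + 6*I*√3 ≈ -142.0 + 10.392*I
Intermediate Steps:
S = 65 (S = 55 + 10 = 65)
x(h) = 5 (x(h) = 5 + 0 = 5)
G = -4 + 6*I*√3 (G = -4 + √(65 - 173) = -4 + √(-108) = -4 + 6*I*√3 ≈ -4.0 + 10.392*I)
g = -138 (g = -133 - 1*5 = -133 - 5 = -138)
G + g = (-4 + 6*I*√3) - 138 = -142 + 6*I*√3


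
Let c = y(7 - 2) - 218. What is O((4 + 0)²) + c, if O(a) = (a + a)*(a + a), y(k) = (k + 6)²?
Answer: 927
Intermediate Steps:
y(k) = (6 + k)²
O(a) = 4*a² (O(a) = (2*a)*(2*a) = 4*a²)
c = -97 (c = (6 + (7 - 2))² - 218 = (6 + 5)² - 218 = 11² - 218 = 121 - 218 = -97)
O((4 + 0)²) + c = 4*((4 + 0)²)² - 97 = 4*(4²)² - 97 = 4*16² - 97 = 4*256 - 97 = 1024 - 97 = 927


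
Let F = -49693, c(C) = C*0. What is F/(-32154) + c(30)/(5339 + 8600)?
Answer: 49693/32154 ≈ 1.5455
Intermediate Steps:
c(C) = 0
F/(-32154) + c(30)/(5339 + 8600) = -49693/(-32154) + 0/(5339 + 8600) = -49693*(-1/32154) + 0/13939 = 49693/32154 + 0*(1/13939) = 49693/32154 + 0 = 49693/32154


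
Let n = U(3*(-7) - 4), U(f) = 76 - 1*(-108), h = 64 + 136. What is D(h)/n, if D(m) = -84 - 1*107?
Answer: -191/184 ≈ -1.0380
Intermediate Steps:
h = 200
D(m) = -191 (D(m) = -84 - 107 = -191)
U(f) = 184 (U(f) = 76 + 108 = 184)
n = 184
D(h)/n = -191/184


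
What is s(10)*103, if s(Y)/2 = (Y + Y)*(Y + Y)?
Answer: 82400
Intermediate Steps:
s(Y) = 8*Y² (s(Y) = 2*((Y + Y)*(Y + Y)) = 2*((2*Y)*(2*Y)) = 2*(4*Y²) = 8*Y²)
s(10)*103 = (8*10²)*103 = (8*100)*103 = 800*103 = 82400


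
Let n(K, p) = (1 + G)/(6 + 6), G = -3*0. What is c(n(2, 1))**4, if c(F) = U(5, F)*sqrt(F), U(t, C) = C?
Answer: 1/2985984 ≈ 3.3490e-7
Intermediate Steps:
G = 0
n(K, p) = 1/12 (n(K, p) = (1 + 0)/(6 + 6) = 1/12)
c(F) = F**(3/2) (c(F) = F*sqrt(F) = F**(3/2))
c(n(2, 1))**4 = ((1/12)**(3/2))**4 = (sqrt(3)/72)**4 = 1/2985984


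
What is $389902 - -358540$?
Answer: $748442$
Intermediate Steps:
$389902 - -358540 = 389902 + 358540 = 748442$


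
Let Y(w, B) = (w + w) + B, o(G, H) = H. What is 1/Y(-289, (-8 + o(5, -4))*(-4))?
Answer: -1/530 ≈ -0.0018868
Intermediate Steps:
Y(w, B) = B + 2*w (Y(w, B) = 2*w + B = B + 2*w)
1/Y(-289, (-8 + o(5, -4))*(-4)) = 1/((-8 - 4)*(-4) + 2*(-289)) = 1/(-12*(-4) - 578) = 1/(48 - 578) = 1/(-530) = -1/530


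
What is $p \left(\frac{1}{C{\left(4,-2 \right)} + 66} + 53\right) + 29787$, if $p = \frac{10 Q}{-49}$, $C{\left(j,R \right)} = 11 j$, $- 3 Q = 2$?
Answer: $\frac{983209}{33} \approx 29794.0$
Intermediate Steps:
$Q = - \frac{2}{3}$ ($Q = \left(- \frac{1}{3}\right) 2 = - \frac{2}{3} \approx -0.66667$)
$p = \frac{20}{147}$ ($p = \frac{10 \left(- \frac{2}{3}\right)}{-49} = \left(- \frac{20}{3}\right) \left(- \frac{1}{49}\right) = \frac{20}{147} \approx 0.13605$)
$p \left(\frac{1}{C{\left(4,-2 \right)} + 66} + 53\right) + 29787 = \frac{20 \left(\frac{1}{11 \cdot 4 + 66} + 53\right)}{147} + 29787 = \frac{20 \left(\frac{1}{44 + 66} + 53\right)}{147} + 29787 = \frac{20 \left(\frac{1}{110} + 53\right)}{147} + 29787 = \frac{20}{147} \cdot \frac{5831}{110} + 29787 = \frac{238}{33} + 29787 = \frac{983209}{33}$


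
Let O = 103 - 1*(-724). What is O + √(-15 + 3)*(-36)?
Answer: 827 - 72*I*√3 ≈ 827.0 - 124.71*I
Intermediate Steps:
O = 827 (O = 103 + 724 = 827)
O + √(-15 + 3)*(-36) = 827 + √(-15 + 3)*(-36) = 827 + √(-12)*(-36) = 827 + (2*I*√3)*(-36) = 827 - 72*I*√3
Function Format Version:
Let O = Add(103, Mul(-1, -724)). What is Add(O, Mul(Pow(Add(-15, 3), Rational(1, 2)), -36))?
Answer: Add(827, Mul(-72, I, Pow(3, Rational(1, 2)))) ≈ Add(827.00, Mul(-124.71, I))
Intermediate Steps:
O = 827 (O = Add(103, 724) = 827)
Add(O, Mul(Pow(Add(-15, 3), Rational(1, 2)), -36)) = Add(827, Mul(Pow(Add(-15, 3), Rational(1, 2)), -36)) = Add(827, Mul(Pow(-12, Rational(1, 2)), -36)) = Add(827, Mul(Mul(2, I, Pow(3, Rational(1, 2))), -36)) = Add(827, Mul(-72, I, Pow(3, Rational(1, 2))))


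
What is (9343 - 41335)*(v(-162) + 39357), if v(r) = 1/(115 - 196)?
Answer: -33995936224/27 ≈ -1.2591e+9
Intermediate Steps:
v(r) = -1/81 (v(r) = 1/(-81) = -1/81)
(9343 - 41335)*(v(-162) + 39357) = (9343 - 41335)*(-1/81 + 39357) = -31992*3187916/81 = -33995936224/27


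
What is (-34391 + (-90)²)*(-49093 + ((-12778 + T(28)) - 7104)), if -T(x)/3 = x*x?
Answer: 1875258157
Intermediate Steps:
T(x) = -3*x² (T(x) = -3*x*x = -3*x²)
(-34391 + (-90)²)*(-49093 + ((-12778 + T(28)) - 7104)) = (-34391 + (-90)²)*(-49093 + ((-12778 - 3*28²) - 7104)) = (-34391 + 8100)*(-49093 + ((-12778 - 3*784) - 7104)) = -26291*(-49093 + ((-12778 - 2352) - 7104)) = -26291*(-49093 + (-15130 - 7104)) = -26291*(-49093 - 22234) = -26291*(-71327) = 1875258157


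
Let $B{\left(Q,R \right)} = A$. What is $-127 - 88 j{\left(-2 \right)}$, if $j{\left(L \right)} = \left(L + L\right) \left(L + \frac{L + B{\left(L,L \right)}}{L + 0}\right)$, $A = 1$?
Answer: $-655$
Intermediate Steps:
$B{\left(Q,R \right)} = 1$
$j{\left(L \right)} = 2 L \left(L + \frac{1 + L}{L}\right)$ ($j{\left(L \right)} = \left(L + L\right) \left(L + \frac{L + 1}{L + 0}\right) = 2 L \left(L + \frac{1 + L}{L}\right)$)
$-127 - 88 j{\left(-2 \right)} = -127 - 88 \left(2 + 2 \left(-2\right) + 2 \left(-2\right)^{2}\right) = -127 - 88 \left(2 - 4 + 2 \cdot 4\right) = -127 - 88 \left(2 - 4 + 8\right) = -127 - 528 = -655$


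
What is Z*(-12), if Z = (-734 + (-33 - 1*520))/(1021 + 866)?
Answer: 5148/629 ≈ 8.1844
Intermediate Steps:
Z = -429/629 (Z = (-734 + (-33 - 520))/1887 = (-734 - 553)*(1/1887) = -1287*1/1887 = -429/629 ≈ -0.68204)
Z*(-12) = -429/629*(-12) = 5148/629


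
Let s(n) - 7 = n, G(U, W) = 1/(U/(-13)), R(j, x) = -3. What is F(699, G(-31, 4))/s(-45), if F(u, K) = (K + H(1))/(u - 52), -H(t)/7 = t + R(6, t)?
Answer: -447/762166 ≈ -0.00058649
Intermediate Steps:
H(t) = 21 - 7*t (H(t) = -7*(t - 3) = -7*(-3 + t) = 21 - 7*t)
G(U, W) = -13/U (G(U, W) = 1/(U*(-1/13)) = 1/(-U/13) = -13/U)
s(n) = 7 + n
F(u, K) = (14 + K)/(-52 + u) (F(u, K) = (K + (21 - 7*1))/(u - 52) = (K + (21 - 7))/(-52 + u) = (K + 14)/(-52 + u) = (14 + K)/(-52 + u))
F(699, G(-31, 4))/s(-45) = ((14 - 13/(-31))/(-52 + 699))/(7 - 45) = ((14 - 13*(-1/31))/647)/(-38) = ((14 + 13/31)/647)*(-1/38) = ((1/647)*(447/31))*(-1/38) = (447/20057)*(-1/38) = -447/762166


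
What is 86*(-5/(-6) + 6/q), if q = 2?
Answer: 989/3 ≈ 329.67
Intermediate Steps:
86*(-5/(-6) + 6/q) = 86*(-5/(-6) + 6/2) = 86*(-5*(-⅙) + 6*(½)) = 86*(⅚ + 3) = 86*(23/6) = 989/3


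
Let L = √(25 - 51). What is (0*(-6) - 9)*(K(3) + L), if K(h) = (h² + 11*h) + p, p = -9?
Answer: -297 - 9*I*√26 ≈ -297.0 - 45.891*I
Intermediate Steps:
K(h) = -9 + h² + 11*h (K(h) = (h² + 11*h) - 9 = -9 + h² + 11*h)
L = I*√26 (L = √(-26) = I*√26 ≈ 5.099*I)
(0*(-6) - 9)*(K(3) + L) = (0*(-6) - 9)*((-9 + 3² + 11*3) + I*√26) = (0 - 9)*((-9 + 9 + 33) + I*√26) = -9*(33 + I*√26) = -297 - 9*I*√26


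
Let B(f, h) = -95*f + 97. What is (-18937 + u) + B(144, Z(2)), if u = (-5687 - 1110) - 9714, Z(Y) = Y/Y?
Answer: -49031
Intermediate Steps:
Z(Y) = 1
B(f, h) = 97 - 95*f
u = -16511 (u = -6797 - 9714 = -16511)
(-18937 + u) + B(144, Z(2)) = (-18937 - 16511) + (97 - 95*144) = -35448 + (97 - 13680) = -35448 - 13583 = -49031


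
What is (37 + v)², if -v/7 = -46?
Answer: 128881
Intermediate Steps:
v = 322 (v = -7*(-46) = 322)
(37 + v)² = (37 + 322)² = 359² = 128881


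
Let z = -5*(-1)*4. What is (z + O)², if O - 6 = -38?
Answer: 144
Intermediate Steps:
O = -32 (O = 6 - 38 = -32)
z = 20 (z = 5*4 = 20)
(z + O)² = (20 - 32)² = (-12)² = 144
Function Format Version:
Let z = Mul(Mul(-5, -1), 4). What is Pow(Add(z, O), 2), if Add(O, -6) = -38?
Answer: 144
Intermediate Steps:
O = -32 (O = Add(6, -38) = -32)
z = 20 (z = Mul(5, 4) = 20)
Pow(Add(z, O), 2) = Pow(Add(20, -32), 2) = Pow(-12, 2) = 144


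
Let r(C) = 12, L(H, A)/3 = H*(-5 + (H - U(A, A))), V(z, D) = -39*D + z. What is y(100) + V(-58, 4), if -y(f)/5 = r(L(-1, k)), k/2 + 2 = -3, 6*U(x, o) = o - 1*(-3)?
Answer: -274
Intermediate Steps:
U(x, o) = ½ + o/6 (U(x, o) = (o - 1*(-3))/6 = (o + 3)/6 = (3 + o)/6 = ½ + o/6)
k = -10 (k = -4 + 2*(-3) = -4 - 6 = -10)
V(z, D) = z - 39*D
L(H, A) = 3*H*(-11/2 + H - A/6) (L(H, A) = 3*(H*(-5 + (H - (½ + A/6)))) = 3*(H*(-5 + (H + (-½ - A/6)))) = 3*(H*(-5 + (-½ + H - A/6))) = 3*(H*(-11/2 + H - A/6)) = 3*H*(-11/2 + H - A/6))
y(f) = -60 (y(f) = -5*12 = -60)
y(100) + V(-58, 4) = -60 + (-58 - 39*4) = -60 + (-58 - 156) = -60 - 214 = -274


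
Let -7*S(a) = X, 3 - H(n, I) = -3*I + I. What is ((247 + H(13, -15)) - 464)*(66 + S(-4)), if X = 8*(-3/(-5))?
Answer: -557784/35 ≈ -15937.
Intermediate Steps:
H(n, I) = 3 + 2*I (H(n, I) = 3 - (-3*I + I) = 3 - (-2)*I = 3 + 2*I)
X = 24/5 (X = 8*(-3*(-⅕)) = 8*(⅗) = 24/5 ≈ 4.8000)
S(a) = -24/35 (S(a) = -⅐*24/5 = -24/35)
((247 + H(13, -15)) - 464)*(66 + S(-4)) = ((247 + (3 + 2*(-15))) - 464)*(66 - 24/35) = ((247 + (3 - 30)) - 464)*(2286/35) = ((247 - 27) - 464)*(2286/35) = (220 - 464)*(2286/35) = -244*2286/35 = -557784/35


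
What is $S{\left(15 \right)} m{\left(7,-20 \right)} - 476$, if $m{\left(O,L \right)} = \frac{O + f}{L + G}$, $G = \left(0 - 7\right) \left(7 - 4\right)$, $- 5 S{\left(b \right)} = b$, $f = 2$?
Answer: $- \frac{19489}{41} \approx -475.34$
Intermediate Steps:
$S{\left(b \right)} = - \frac{b}{5}$
$G = -21$ ($G = \left(-7\right) 3 = -21$)
$m{\left(O,L \right)} = \frac{2 + O}{-21 + L}$ ($m{\left(O,L \right)} = \frac{O + 2}{L - 21} = \frac{2 + O}{-21 + L}$)
$S{\left(15 \right)} m{\left(7,-20 \right)} - 476 = \left(- \frac{1}{5}\right) 15 \frac{2 + 7}{-21 - 20} - 476 = - 3 \frac{1}{-41} \cdot 9 - 476 = - 3 \left(\left(- \frac{1}{41}\right) 9\right) - 476 = \left(-3\right) \left(- \frac{9}{41}\right) - 476 = \frac{27}{41} - 476 = - \frac{19489}{41}$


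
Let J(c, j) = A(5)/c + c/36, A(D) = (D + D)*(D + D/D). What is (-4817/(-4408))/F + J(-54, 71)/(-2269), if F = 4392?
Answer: 61480717/43927694784 ≈ 0.0013996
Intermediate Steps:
A(D) = 2*D*(1 + D) (A(D) = (2*D)*(D + 1) = (2*D)*(1 + D) = 2*D*(1 + D))
J(c, j) = 60/c + c/36 (J(c, j) = (2*5*(1 + 5))/c + c/36 = (2*5*6)/c + c*(1/36) = 60/c + c/36)
(-4817/(-4408))/F + J(-54, 71)/(-2269) = -4817/(-4408)/4392 + (60/(-54) + (1/36)*(-54))/(-2269) = -4817*(-1/4408)*(1/4392) + (60*(-1/54) - 3/2)*(-1/2269) = (4817/4408)*(1/4392) + (-10/9 - 3/2)*(-1/2269) = 4817/19359936 - 47/18*(-1/2269) = 4817/19359936 + 47/40842 = 61480717/43927694784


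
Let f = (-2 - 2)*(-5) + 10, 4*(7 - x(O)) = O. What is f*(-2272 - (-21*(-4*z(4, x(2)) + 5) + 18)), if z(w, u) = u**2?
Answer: -172020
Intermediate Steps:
x(O) = 7 - O/4
f = 30 (f = -4*(-5) + 10 = 20 + 10 = 30)
f*(-2272 - (-21*(-4*z(4, x(2)) + 5) + 18)) = 30*(-2272 - (-21*(-4*(7 - 1/4*2)**2 + 5) + 18)) = 30*(-2272 - (-21*(-4*(7 - 1/2)**2 + 5) + 18)) = 30*(-2272 - (-21*(-4*(13/2)**2 + 5) + 18)) = 30*(-2272 - (-21*(-4*169/4 + 5) + 18)) = 30*(-2272 - (-21*(-169 + 5) + 18)) = 30*(-2272 - (-21*(-164) + 18)) = 30*(-2272 - (3444 + 18)) = 30*(-2272 - 1*3462) = 30*(-2272 - 3462) = 30*(-5734) = -172020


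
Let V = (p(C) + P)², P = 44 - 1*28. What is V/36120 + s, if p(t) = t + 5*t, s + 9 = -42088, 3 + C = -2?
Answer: -54305123/1290 ≈ -42097.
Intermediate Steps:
C = -5 (C = -3 - 2 = -5)
s = -42097 (s = -9 - 42088 = -42097)
P = 16 (P = 44 - 28 = 16)
p(t) = 6*t
V = 196 (V = (6*(-5) + 16)² = (-30 + 16)² = (-14)² = 196)
V/36120 + s = 196/36120 - 42097 = 196*(1/36120) - 42097 = 7/1290 - 42097 = -54305123/1290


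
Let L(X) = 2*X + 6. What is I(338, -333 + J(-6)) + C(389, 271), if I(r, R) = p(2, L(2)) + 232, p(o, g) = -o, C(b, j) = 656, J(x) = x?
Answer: 886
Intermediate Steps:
L(X) = 6 + 2*X
I(r, R) = 230 (I(r, R) = -1*2 + 232 = -2 + 232 = 230)
I(338, -333 + J(-6)) + C(389, 271) = 230 + 656 = 886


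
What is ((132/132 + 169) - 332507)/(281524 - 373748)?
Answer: 332337/92224 ≈ 3.6036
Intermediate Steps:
((132/132 + 169) - 332507)/(281524 - 373748) = (((1/132)*132 + 169) - 332507)/(-92224) = ((1 + 169) - 332507)*(-1/92224) = (170 - 332507)*(-1/92224) = -332337*(-1/92224) = 332337/92224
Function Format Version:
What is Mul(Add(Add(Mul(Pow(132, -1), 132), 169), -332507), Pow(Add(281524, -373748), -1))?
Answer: Rational(332337, 92224) ≈ 3.6036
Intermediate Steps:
Mul(Add(Add(Mul(Pow(132, -1), 132), 169), -332507), Pow(Add(281524, -373748), -1)) = Mul(Add(Add(Mul(Rational(1, 132), 132), 169), -332507), Pow(-92224, -1)) = Mul(Add(Add(1, 169), -332507), Rational(-1, 92224)) = Mul(Add(170, -332507), Rational(-1, 92224)) = Mul(-332337, Rational(-1, 92224)) = Rational(332337, 92224)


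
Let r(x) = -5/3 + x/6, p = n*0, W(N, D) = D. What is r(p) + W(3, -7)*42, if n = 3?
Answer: -887/3 ≈ -295.67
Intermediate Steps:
p = 0 (p = 3*0 = 0)
r(x) = -5/3 + x/6 (r(x) = -5*⅓ + x*(⅙) = -5/3 + x/6)
r(p) + W(3, -7)*42 = (-5/3 + (⅙)*0) - 7*42 = (-5/3 + 0) - 294 = -5/3 - 294 = -887/3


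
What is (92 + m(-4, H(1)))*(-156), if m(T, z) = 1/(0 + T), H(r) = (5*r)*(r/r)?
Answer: -14313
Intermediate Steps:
H(r) = 5*r (H(r) = (5*r)*1 = 5*r)
m(T, z) = 1/T
(92 + m(-4, H(1)))*(-156) = (92 + 1/(-4))*(-156) = (92 - 1/4)*(-156) = (367/4)*(-156) = -14313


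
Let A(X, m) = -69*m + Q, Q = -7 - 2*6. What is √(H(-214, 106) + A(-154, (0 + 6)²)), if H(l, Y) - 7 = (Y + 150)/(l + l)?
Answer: 8*I*√446618/107 ≈ 49.966*I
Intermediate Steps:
H(l, Y) = 7 + (150 + Y)/(2*l) (H(l, Y) = 7 + (Y + 150)/(l + l) = 7 + (150 + Y)/((2*l)) = 7 + (150 + Y)*(1/(2*l)) = 7 + (150 + Y)/(2*l))
Q = -19 (Q = -7 - 12 = -19)
A(X, m) = -19 - 69*m (A(X, m) = -69*m - 19 = -19 - 69*m)
√(H(-214, 106) + A(-154, (0 + 6)²)) = √((½)*(150 + 106 + 14*(-214))/(-214) + (-19 - 69*(0 + 6)²)) = √((½)*(-1/214)*(150 + 106 - 2996) + (-19 - 69*6²)) = √((½)*(-1/214)*(-2740) + (-19 - 69*36)) = √(685/107 + (-19 - 2484)) = √(685/107 - 2503) = √(-267136/107) = 8*I*√446618/107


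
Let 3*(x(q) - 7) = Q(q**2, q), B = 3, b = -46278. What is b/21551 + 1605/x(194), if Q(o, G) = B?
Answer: 34219131/172408 ≈ 198.48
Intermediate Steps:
Q(o, G) = 3
x(q) = 8 (x(q) = 7 + (1/3)*3 = 7 + 1 = 8)
b/21551 + 1605/x(194) = -46278/21551 + 1605/8 = 34219131/172408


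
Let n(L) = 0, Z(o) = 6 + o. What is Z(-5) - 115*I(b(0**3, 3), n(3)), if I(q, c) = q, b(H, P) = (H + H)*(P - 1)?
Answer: 1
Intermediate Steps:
b(H, P) = 2*H*(-1 + P) (b(H, P) = (2*H)*(-1 + P) = 2*H*(-1 + P))
Z(-5) - 115*I(b(0**3, 3), n(3)) = (6 - 5) - 230*0**3*(-1 + 3) = 1 - 230*0*2 = 1 - 115*0 = 1 + 0 = 1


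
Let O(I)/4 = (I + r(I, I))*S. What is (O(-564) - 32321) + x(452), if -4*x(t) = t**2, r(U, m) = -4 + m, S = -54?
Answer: 161115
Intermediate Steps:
x(t) = -t**2/4
O(I) = 864 - 432*I (O(I) = 4*((I + (-4 + I))*(-54)) = 4*((-4 + 2*I)*(-54)) = 4*(216 - 108*I) = 864 - 432*I)
(O(-564) - 32321) + x(452) = ((864 - 432*(-564)) - 32321) - 1/4*452**2 = ((864 + 243648) - 32321) - 1/4*204304 = (244512 - 32321) - 51076 = 212191 - 51076 = 161115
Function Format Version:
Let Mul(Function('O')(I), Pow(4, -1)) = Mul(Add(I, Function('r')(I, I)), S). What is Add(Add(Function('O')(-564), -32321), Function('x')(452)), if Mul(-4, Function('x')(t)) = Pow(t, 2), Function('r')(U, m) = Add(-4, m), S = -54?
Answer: 161115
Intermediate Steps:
Function('x')(t) = Mul(Rational(-1, 4), Pow(t, 2))
Function('O')(I) = Add(864, Mul(-432, I)) (Function('O')(I) = Mul(4, Mul(Add(I, Add(-4, I)), -54)) = Mul(4, Mul(Add(-4, Mul(2, I)), -54)) = Mul(4, Add(216, Mul(-108, I))) = Add(864, Mul(-432, I)))
Add(Add(Function('O')(-564), -32321), Function('x')(452)) = Add(Add(Add(864, Mul(-432, -564)), -32321), Mul(Rational(-1, 4), Pow(452, 2))) = Add(Add(Add(864, 243648), -32321), Mul(Rational(-1, 4), 204304)) = Add(Add(244512, -32321), -51076) = Add(212191, -51076) = 161115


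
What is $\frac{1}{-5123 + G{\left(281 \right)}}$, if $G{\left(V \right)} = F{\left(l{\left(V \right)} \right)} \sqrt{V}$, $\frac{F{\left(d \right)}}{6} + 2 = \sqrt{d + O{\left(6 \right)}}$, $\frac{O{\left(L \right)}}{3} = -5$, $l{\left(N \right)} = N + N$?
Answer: $\frac{1}{-5123 - 12 \sqrt{281} + 6 \sqrt{153707}} \approx -0.00033649$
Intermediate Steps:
$l{\left(N \right)} = 2 N$
$O{\left(L \right)} = -15$ ($O{\left(L \right)} = 3 \left(-5\right) = -15$)
$F{\left(d \right)} = -12 + 6 \sqrt{-15 + d}$ ($F{\left(d \right)} = -12 + 6 \sqrt{d - 15} = -12 + 6 \sqrt{-15 + d}$)
$G{\left(V \right)} = \sqrt{V} \left(-12 + 6 \sqrt{-15 + 2 V}\right)$ ($G{\left(V \right)} = \left(-12 + 6 \sqrt{-15 + 2 V}\right) \sqrt{V} = \sqrt{V} \left(-12 + 6 \sqrt{-15 + 2 V}\right)$)
$\frac{1}{-5123 + G{\left(281 \right)}} = \frac{1}{-5123 + 6 \sqrt{281} \left(-2 + \sqrt{-15 + 2 \cdot 281}\right)} = \frac{1}{-5123 + 6 \sqrt{281} \left(-2 + \sqrt{-15 + 562}\right)} = \frac{1}{-5123 + 6 \sqrt{281} \left(-2 + \sqrt{547}\right)}$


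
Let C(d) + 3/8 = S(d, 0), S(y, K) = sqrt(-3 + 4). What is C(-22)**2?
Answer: 25/64 ≈ 0.39063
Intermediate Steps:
S(y, K) = 1 (S(y, K) = sqrt(1) = 1)
C(d) = 5/8 (C(d) = -3/8 + 1 = 5/8)
C(-22)**2 = (5/8)**2 = 25/64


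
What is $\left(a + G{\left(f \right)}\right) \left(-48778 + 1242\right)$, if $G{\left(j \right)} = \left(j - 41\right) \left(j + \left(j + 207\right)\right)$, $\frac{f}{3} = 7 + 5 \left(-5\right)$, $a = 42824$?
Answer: $-1588605584$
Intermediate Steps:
$f = -54$ ($f = 3 \left(7 + 5 \left(-5\right)\right) = 3 \left(7 - 25\right) = 3 \left(-18\right) = -54$)
$G{\left(j \right)} = \left(-41 + j\right) \left(207 + 2 j\right)$ ($G{\left(j \right)} = \left(-41 + j\right) \left(j + \left(207 + j\right)\right) = \left(-41 + j\right) \left(207 + 2 j\right)$)
$\left(a + G{\left(f \right)}\right) \left(-48778 + 1242\right) = \left(42824 + \left(-8487 + 2 \left(-54\right)^{2} + 125 \left(-54\right)\right)\right) \left(-48778 + 1242\right) = \left(42824 - 9405\right) \left(-47536\right) = 33419 \left(-47536\right) = -1588605584$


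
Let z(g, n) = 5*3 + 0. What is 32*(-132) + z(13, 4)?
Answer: -4209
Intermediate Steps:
z(g, n) = 15 (z(g, n) = 15 + 0 = 15)
32*(-132) + z(13, 4) = 32*(-132) + 15 = -4224 + 15 = -4209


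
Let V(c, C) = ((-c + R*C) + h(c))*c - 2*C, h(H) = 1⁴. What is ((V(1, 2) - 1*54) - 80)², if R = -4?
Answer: 21316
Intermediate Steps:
h(H) = 1
V(c, C) = -2*C + c*(1 - c - 4*C) (V(c, C) = ((-c - 4*C) + 1)*c - 2*C = (1 - c - 4*C)*c - 2*C = c*(1 - c - 4*C) - 2*C = -2*C + c*(1 - c - 4*C))
((V(1, 2) - 1*54) - 80)² = (((1 - 1*1² - 2*2 - 4*2*1) - 1*54) - 80)² = (((1 - 1*1 - 4 - 8) - 54) - 80)² = (((1 - 1 - 4 - 8) - 54) - 80)² = ((-12 - 54) - 80)² = (-66 - 80)² = (-146)² = 21316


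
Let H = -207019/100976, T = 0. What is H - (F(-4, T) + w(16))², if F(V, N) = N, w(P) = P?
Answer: -26056875/100976 ≈ -258.05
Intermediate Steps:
H = -207019/100976 (H = -207019*1/100976 = -207019/100976 ≈ -2.0502)
H - (F(-4, T) + w(16))² = -207019/100976 - (0 + 16)² = -207019/100976 - 1*16² = -207019/100976 - 1*256 = -207019/100976 - 256 = -26056875/100976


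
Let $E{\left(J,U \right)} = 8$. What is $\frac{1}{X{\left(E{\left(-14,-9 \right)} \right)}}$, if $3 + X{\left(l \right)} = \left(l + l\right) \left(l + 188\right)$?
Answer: $\frac{1}{3133} \approx 0.00031918$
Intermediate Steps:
$X{\left(l \right)} = -3 + 2 l \left(188 + l\right)$ ($X{\left(l \right)} = -3 + \left(l + l\right) \left(l + 188\right) = -3 + 2 l \left(188 + l\right)$)
$\frac{1}{X{\left(E{\left(-14,-9 \right)} \right)}} = \frac{1}{-3 + 2 \cdot 8^{2} + 376 \cdot 8} = \frac{1}{-3 + 2 \cdot 64 + 3008} = \frac{1}{-3 + 128 + 3008} = \frac{1}{3133}$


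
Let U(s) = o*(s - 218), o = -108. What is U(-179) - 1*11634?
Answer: 31242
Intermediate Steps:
U(s) = 23544 - 108*s (U(s) = -108*(s - 218) = -108*(-218 + s) = 23544 - 108*s)
U(-179) - 1*11634 = (23544 - 108*(-179)) - 1*11634 = (23544 + 19332) - 11634 = 42876 - 11634 = 31242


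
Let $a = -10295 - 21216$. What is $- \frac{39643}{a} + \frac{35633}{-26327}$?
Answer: $- \frac{79150202}{829590097} \approx -0.095409$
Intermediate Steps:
$a = -31511$ ($a = -10295 - 21216 = -31511$)
$- \frac{39643}{a} + \frac{35633}{-26327} = - \frac{39643}{-31511} + \frac{35633}{-26327} = \left(-39643\right) \left(- \frac{1}{31511}\right) + 35633 \left(- \frac{1}{26327}\right) = \frac{39643}{31511} - \frac{35633}{26327} = - \frac{79150202}{829590097}$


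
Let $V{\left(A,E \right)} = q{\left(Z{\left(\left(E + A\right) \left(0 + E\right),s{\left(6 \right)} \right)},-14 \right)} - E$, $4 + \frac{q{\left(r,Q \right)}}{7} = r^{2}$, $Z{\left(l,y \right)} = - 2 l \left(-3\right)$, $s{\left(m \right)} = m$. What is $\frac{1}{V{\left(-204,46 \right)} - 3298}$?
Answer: $\frac{1}{13311600276} \approx 7.5122 \cdot 10^{-11}$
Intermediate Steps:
$Z{\left(l,y \right)} = 6 l$
$q{\left(r,Q \right)} = -28 + 7 r^{2}$
$V{\left(A,E \right)} = -28 - E + 252 E^{2} \left(A + E\right)^{2}$ ($V{\left(A,E \right)} = \left(-28 + 7 \left(6 \left(E + A\right) \left(0 + E\right)\right)^{2}\right) - E = \left(-28 + 7 \left(6 \left(A + E\right) E\right)^{2}\right) - E = \left(-28 + 7 \left(6 E \left(A + E\right)\right)^{2}\right) - E = \left(-28 + 7 \cdot 36 E^{2} \left(A + E\right)^{2}\right) - E = \left(-28 + 252 E^{2} \left(A + E\right)^{2}\right) - E = -28 - E + 252 E^{2} \left(A + E\right)^{2}$)
$\frac{1}{V{\left(-204,46 \right)} - 3298} = \frac{1}{\left(-28 - 46 + 252 \cdot 46^{2} \left(-204 + 46\right)^{2}\right) - 3298} = \frac{1}{\left(-28 - 46 + 252 \cdot 2116 \left(-158\right)^{2}\right) - 3298} = \frac{1}{\left(-28 - 46 + 252 \cdot 2116 \cdot 24964\right) - 3298} = \frac{1}{\left(-28 - 46 + 13311603648\right) - 3298} = \frac{1}{13311603574 - 3298} = \frac{1}{13311600276}$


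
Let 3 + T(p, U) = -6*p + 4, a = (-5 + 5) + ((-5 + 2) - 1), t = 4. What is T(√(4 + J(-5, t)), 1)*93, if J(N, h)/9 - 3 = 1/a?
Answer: 93 - 279*√115 ≈ -2898.9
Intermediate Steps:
a = -4 (a = 0 + (-3 - 1) = 0 - 4 = -4)
J(N, h) = 99/4 (J(N, h) = 27 + 9/(-4) = 27 + 9*(-¼) = 27 - 9/4 = 99/4)
T(p, U) = 1 - 6*p (T(p, U) = -3 + (-6*p + 4) = -3 + (4 - 6*p) = 1 - 6*p)
T(√(4 + J(-5, t)), 1)*93 = (1 - 6*√(4 + 99/4))*93 = (1 - 3*√115)*93 = 93 - 279*√115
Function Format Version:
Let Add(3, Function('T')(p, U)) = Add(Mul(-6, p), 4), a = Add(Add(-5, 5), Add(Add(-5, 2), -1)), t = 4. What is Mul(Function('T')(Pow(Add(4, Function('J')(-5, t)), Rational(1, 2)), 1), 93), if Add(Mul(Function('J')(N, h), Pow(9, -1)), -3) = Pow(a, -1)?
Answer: Add(93, Mul(-279, Pow(115, Rational(1, 2)))) ≈ -2898.9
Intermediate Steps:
a = -4 (a = Add(0, Add(-3, -1)) = Add(0, -4) = -4)
Function('J')(N, h) = Rational(99, 4) (Function('J')(N, h) = Add(27, Mul(9, Pow(-4, -1))) = Add(27, Mul(9, Rational(-1, 4))) = Add(27, Rational(-9, 4)) = Rational(99, 4))
Function('T')(p, U) = Add(1, Mul(-6, p)) (Function('T')(p, U) = Add(-3, Add(Mul(-6, p), 4)) = Add(-3, Add(4, Mul(-6, p))) = Add(1, Mul(-6, p)))
Mul(Function('T')(Pow(Add(4, Function('J')(-5, t)), Rational(1, 2)), 1), 93) = Mul(Add(1, Mul(-6, Pow(Add(4, Rational(99, 4)), Rational(1, 2)))), 93) = Mul(Add(1, Mul(-6, Pow(Rational(115, 4), Rational(1, 2)))), 93) = Mul(Add(1, Mul(-6, Mul(Rational(1, 2), Pow(115, Rational(1, 2))))), 93) = Mul(Add(1, Mul(-3, Pow(115, Rational(1, 2)))), 93) = Add(93, Mul(-279, Pow(115, Rational(1, 2))))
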